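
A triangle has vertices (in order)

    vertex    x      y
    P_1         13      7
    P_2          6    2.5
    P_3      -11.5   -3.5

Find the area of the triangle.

18.375

P_1→P_2: (13)(2.5) − (6)(7) = -9.5
P_2→P_3: (6)(-3.5) − (-11.5)(2.5) = 7.75
P_3→P_1: (-11.5)(7) − (13)(-3.5) = -35
Σ = -36.75
Area = |Σ|/2 = 18.375.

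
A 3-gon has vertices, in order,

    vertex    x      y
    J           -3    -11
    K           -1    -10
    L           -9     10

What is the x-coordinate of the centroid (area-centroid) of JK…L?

Apply the surveyor's formula. First the cross-terms c_i = x_i·y_{i+1} − x_{i+1}·y_i:
  19, -100, 129  ⇒  2A = 48, A = 24.
Then Σ (x_i + x_{i+1})·c_i = -624, so x̄ = -624 / (6·24) = -13/3.

-13/3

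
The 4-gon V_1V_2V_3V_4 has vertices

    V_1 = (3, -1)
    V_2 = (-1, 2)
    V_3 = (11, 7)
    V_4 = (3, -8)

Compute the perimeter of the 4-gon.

42

|V_1V_2| = √((-4)² + (3)²) = √25 = 5
|V_2V_3| = √((12)² + (5)²) = √169 = 13
|V_3V_4| = √((-8)² + (-15)²) = √289 = 17
|V_4V_1| = √((0)² + (7)²) = √49 = 7
Perimeter = 5 + 13 + 17 + 7 = 42.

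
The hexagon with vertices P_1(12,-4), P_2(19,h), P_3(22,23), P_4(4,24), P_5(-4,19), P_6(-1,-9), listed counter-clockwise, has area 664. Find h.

-4

Write out the shoelace sum; only the two edges meeting at P_2 involve h:
2·Area = [(12·h − 19·(-4)) + (19·23 − 22·h)] + 775
       = -10·h + 1288 = 1328
⇒ h = -4.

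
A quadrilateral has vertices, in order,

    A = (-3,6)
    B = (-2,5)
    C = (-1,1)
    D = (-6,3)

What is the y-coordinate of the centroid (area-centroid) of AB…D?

41/12

Apply the shoelace formula. First the cross-terms c_i = x_i·y_{i+1} − x_{i+1}·y_i:
  -3, 3, 3, -27  ⇒  2A = -24, A = -12.
Then Σ (y_i + y_{i+1})·c_i = -246, so ȳ = -246 / (6·(-12)) = 41/12.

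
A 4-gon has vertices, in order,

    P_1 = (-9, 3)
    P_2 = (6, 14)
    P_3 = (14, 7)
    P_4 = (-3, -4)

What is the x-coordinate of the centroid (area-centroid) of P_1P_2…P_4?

Apply the surveyor's formula. First the cross-terms c_i = x_i·y_{i+1} − x_{i+1}·y_i:
  -144, -154, -35, -45  ⇒  2A = -378, A = -189.
Then Σ (x_i + x_{i+1})·c_i = -2493, so x̄ = -2493 / (6·(-189)) = 277/126.

277/126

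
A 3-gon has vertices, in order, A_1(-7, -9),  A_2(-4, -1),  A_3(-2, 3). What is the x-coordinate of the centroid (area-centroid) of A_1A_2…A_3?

Apply Gauss's area formula. First the cross-terms c_i = x_i·y_{i+1} − x_{i+1}·y_i:
  -29, -14, 39  ⇒  2A = -4, A = -2.
Then Σ (x_i + x_{i+1})·c_i = 52, so x̄ = 52 / (6·(-2)) = -13/3.

-13/3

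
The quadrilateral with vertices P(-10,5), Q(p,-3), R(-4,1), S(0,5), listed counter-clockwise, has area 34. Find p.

The doubled signed area Σ (x_i y_{i+1} − x_{i+1} y_i) is linear in p.
With p=0 it equals 48; the coefficient of p is -4 (from the two edges through Q).
So -4·p + 48 = 2·34 = 68 ⇒ p = -5.

-5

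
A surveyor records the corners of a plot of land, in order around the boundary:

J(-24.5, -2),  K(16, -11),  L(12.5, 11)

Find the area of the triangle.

429.75

J→K: (-24.5)(-11) − (16)(-2) = 301.5
K→L: (16)(11) − (12.5)(-11) = 313.5
L→J: (12.5)(-2) − (-24.5)(11) = 244.5
Σ = 859.5
Area = |Σ|/2 = 429.75.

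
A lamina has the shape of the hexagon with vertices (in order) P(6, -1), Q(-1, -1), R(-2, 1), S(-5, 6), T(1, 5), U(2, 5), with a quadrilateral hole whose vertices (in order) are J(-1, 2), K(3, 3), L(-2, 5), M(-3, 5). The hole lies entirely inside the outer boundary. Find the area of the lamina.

34.5

Outer boundary:
Σ = (-7) + (-3) + (-7) + (-31) + (-5) + (-32) = -85
Area = |Σ|/2 = 42.5.
Hole:
J→K: (-1)(3) − (3)(2) = -9
K→L: (3)(5) − (-2)(3) = 21
L→M: (-2)(5) − (-3)(5) = 5
M→J: (-3)(2) − (-1)(5) = -1
Σ = 16
Area = |Σ|/2 = 8.
Net area = 42.5 − 8 = 34.5.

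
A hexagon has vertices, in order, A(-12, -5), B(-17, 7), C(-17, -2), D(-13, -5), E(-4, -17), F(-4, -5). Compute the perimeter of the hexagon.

|AB| = √((-5)² + (12)²) = √169 = 13
|BC| = √((0)² + (-9)²) = √81 = 9
|CD| = √((4)² + (-3)²) = √25 = 5
|DE| = √((9)² + (-12)²) = √225 = 15
|EF| = √((0)² + (12)²) = √144 = 12
|FA| = √((-8)² + (0)²) = √64 = 8
Perimeter = 13 + 9 + 5 + 15 + 12 + 8 = 62.

62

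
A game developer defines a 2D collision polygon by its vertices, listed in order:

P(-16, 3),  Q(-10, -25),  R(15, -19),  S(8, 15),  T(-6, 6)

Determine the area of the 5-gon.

Apply the shoelace formula: 2A = Σ (x_i·y_{i+1} − x_{i+1}·y_i), indices taken mod 5.
Σ = (430) + (565) + (377) + (138) + (78) = 1588
Area = |Σ|/2 = 794.

794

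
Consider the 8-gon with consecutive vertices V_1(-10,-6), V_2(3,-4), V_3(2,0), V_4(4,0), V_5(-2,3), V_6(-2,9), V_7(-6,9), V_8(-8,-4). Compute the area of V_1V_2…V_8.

103

Apply the shoelace formula: 2A = Σ (x_i·y_{i+1} − x_{i+1}·y_i), indices taken mod 8.
V_1→V_2: (-10)(-4) − (3)(-6) = 58
V_2→V_3: (3)(0) − (2)(-4) = 8
V_3→V_4: (2)(0) − (4)(0) = 0
V_4→V_5: (4)(3) − (-2)(0) = 12
V_5→V_6: (-2)(9) − (-2)(3) = -12
V_6→V_7: (-2)(9) − (-6)(9) = 36
V_7→V_8: (-6)(-4) − (-8)(9) = 96
V_8→V_1: (-8)(-6) − (-10)(-4) = 8
Σ = 206
Area = |Σ|/2 = 103.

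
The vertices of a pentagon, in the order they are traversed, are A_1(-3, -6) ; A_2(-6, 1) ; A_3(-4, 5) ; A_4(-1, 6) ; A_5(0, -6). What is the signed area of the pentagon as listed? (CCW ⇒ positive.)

Apply the shoelace formula: 2A = Σ (x_i·y_{i+1} − x_{i+1}·y_i), indices taken mod 5.
Σ = (-39) + (-26) + (-19) + (6) + (-18) = -96
Signed area = Σ/2 = -48 (negative ⇒ clockwise traversal).

-48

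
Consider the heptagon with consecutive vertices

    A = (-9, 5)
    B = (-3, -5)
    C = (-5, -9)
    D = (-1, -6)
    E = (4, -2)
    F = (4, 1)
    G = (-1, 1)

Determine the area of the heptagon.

65

Apply the shoelace formula: 2A = Σ (x_i·y_{i+1} − x_{i+1}·y_i), indices taken mod 7.
Cross-terms: 60, 2, 21, 26, 12, 5, 4  ⇒  Σ = 130
Area = |Σ|/2 = 65.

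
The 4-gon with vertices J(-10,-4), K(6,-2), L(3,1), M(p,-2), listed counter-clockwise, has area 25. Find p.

Write out the shoelace sum; only the two edges meeting at M involve p:
2·Area = [(3·(-2) − p·1) + (p·(-4) − (-10)·(-2))] + 56
       = -5·p + 30 = 50
⇒ p = -4.

-4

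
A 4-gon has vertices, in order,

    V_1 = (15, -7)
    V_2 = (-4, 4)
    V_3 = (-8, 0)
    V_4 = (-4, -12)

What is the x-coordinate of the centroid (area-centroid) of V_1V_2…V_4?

Apply the surveyor's formula. First the cross-terms c_i = x_i·y_{i+1} − x_{i+1}·y_i:
  32, 32, 96, 208  ⇒  2A = 368, A = 184.
Then Σ (x_i + x_{i+1})·c_i = 1104, so x̄ = 1104 / (6·184) = 1.

1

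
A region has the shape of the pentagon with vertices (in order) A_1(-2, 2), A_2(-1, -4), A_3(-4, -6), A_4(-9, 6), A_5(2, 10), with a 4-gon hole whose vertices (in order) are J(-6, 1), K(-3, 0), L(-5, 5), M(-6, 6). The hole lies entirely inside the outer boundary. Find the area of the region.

Outer boundary:
Apply the shoelace (surveyor's) formula: 2A = Σ (x_i·y_{i+1} − x_{i+1}·y_i), indices taken mod 5.
Σ = (10) + (-10) + (-78) + (-102) + (24) = -156
Area = |Σ|/2 = 78.
Hole:
Apply the shoelace formula: 2A = Σ (x_i·y_{i+1} − x_{i+1}·y_i), indices taken mod 4.
J→K: (-6)(0) − (-3)(1) = 3
K→L: (-3)(5) − (-5)(0) = -15
L→M: (-5)(6) − (-6)(5) = 0
M→J: (-6)(1) − (-6)(6) = 30
Σ = 18
Area = |Σ|/2 = 9.
Net area = 78 − 9 = 69.

69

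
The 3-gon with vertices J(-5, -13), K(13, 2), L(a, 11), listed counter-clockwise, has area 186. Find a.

-1

The doubled signed area Σ (x_i y_{i+1} − x_{i+1} y_i) is linear in a.
With a=0 it equals 357; the coefficient of a is -15 (from the two edges through L).
So -15·a + 357 = 2·186 = 372 ⇒ a = -1.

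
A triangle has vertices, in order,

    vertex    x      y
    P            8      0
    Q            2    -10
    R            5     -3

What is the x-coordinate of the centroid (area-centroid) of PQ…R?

Apply the surveyor's formula. First the cross-terms c_i = x_i·y_{i+1} − x_{i+1}·y_i:
  -80, 44, 24  ⇒  2A = -12, A = -6.
Then Σ (x_i + x_{i+1})·c_i = -180, so x̄ = -180 / (6·(-6)) = 5.

5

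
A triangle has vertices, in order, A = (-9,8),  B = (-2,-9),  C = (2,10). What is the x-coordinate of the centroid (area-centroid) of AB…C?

Apply Gauss's area formula. First the cross-terms c_i = x_i·y_{i+1} − x_{i+1}·y_i:
  97, -2, 106  ⇒  2A = 201, A = 100.5.
Then Σ (x_i + x_{i+1})·c_i = -1809, so x̄ = -1809 / (6·100.5) = -3.

-3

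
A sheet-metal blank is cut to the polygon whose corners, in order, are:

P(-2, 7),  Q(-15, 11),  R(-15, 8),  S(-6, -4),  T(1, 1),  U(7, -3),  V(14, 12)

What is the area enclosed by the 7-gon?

236

Apply the shoelace (surveyor's) formula: 2A = Σ (x_i·y_{i+1} − x_{i+1}·y_i), indices taken mod 7.
P→Q: (-2)(11) − (-15)(7) = 83
Q→R: (-15)(8) − (-15)(11) = 45
R→S: (-15)(-4) − (-6)(8) = 108
S→T: (-6)(1) − (1)(-4) = -2
T→U: (1)(-3) − (7)(1) = -10
U→V: (7)(12) − (14)(-3) = 126
V→P: (14)(7) − (-2)(12) = 122
Σ = 472
Area = |Σ|/2 = 236.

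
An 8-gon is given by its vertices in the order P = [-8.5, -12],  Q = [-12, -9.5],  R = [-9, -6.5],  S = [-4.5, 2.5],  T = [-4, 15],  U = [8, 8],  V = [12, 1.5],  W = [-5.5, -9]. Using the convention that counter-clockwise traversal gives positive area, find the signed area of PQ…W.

Apply the shoelace formula: 2A = Σ (x_i·y_{i+1} − x_{i+1}·y_i), indices taken mod 8.
Σ = (-63.25) + (-7.5) + (-51.75) + (-57.5) + (-152) + (-84) + (-99.75) + (-10.5) = -526.25
Signed area = Σ/2 = -263.125 (negative ⇒ clockwise traversal).

-263.125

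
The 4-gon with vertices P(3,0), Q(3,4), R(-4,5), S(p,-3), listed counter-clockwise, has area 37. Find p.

The doubled signed area Σ (x_i y_{i+1} − x_{i+1} y_i) is linear in p.
With p=0 it equals 64; the coefficient of p is -5 (from the two edges through S).
So -5·p + 64 = 2·37 = 74 ⇒ p = -2.

-2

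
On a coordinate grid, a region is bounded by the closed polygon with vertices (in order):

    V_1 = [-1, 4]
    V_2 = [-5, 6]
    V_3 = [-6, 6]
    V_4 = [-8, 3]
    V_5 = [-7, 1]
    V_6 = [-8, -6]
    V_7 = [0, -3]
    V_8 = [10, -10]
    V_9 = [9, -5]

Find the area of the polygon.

119

Apply the shoelace formula: 2A = Σ (x_i·y_{i+1} − x_{i+1}·y_i), indices taken mod 9.
V_1→V_2: (-1)(6) − (-5)(4) = 14
V_2→V_3: (-5)(6) − (-6)(6) = 6
V_3→V_4: (-6)(3) − (-8)(6) = 30
V_4→V_5: (-8)(1) − (-7)(3) = 13
V_5→V_6: (-7)(-6) − (-8)(1) = 50
V_6→V_7: (-8)(-3) − (0)(-6) = 24
V_7→V_8: (0)(-10) − (10)(-3) = 30
V_8→V_9: (10)(-5) − (9)(-10) = 40
V_9→V_1: (9)(4) − (-1)(-5) = 31
Σ = 238
Area = |Σ|/2 = 119.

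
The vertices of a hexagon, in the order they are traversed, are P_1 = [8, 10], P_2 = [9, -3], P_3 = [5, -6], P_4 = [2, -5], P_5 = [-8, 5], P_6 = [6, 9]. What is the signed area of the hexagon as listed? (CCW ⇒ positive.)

Apply the surveyor's formula: 2A = Σ (x_i·y_{i+1} − x_{i+1}·y_i), indices taken mod 6.
Cross-terms: -114, -39, -13, -30, -102, -12  ⇒  Σ = -310
Signed area = Σ/2 = -155 (negative ⇒ clockwise traversal).

-155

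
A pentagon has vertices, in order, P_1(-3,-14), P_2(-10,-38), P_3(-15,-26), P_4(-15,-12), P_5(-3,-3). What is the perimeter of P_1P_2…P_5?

|P_1P_2| = √((-7)² + (-24)²) = √625 = 25
|P_2P_3| = √((-5)² + (12)²) = √169 = 13
|P_3P_4| = √((0)² + (14)²) = √196 = 14
|P_4P_5| = √((12)² + (9)²) = √225 = 15
|P_5P_1| = √((0)² + (-11)²) = √121 = 11
Perimeter = 25 + 13 + 14 + 15 + 11 = 78.

78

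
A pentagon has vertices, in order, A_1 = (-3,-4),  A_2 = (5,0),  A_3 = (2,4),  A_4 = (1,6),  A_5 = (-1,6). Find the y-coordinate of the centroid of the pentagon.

Apply Gauss's area formula. First the cross-terms c_i = x_i·y_{i+1} − x_{i+1}·y_i:
  20, 20, 8, 12, 22  ⇒  2A = 82, A = 41.
Then Σ (y_i + y_{i+1})·c_i = 268, so ȳ = 268 / (6·41) = 134/123.

134/123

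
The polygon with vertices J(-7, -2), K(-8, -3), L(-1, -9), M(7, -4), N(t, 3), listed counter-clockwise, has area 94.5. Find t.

The doubled signed area Σ (x_i y_{i+1} − x_{i+1} y_i) is linear in t.
With t=0 it equals 183; the coefficient of t is 2 (from the two edges through N).
So 2·t + 183 = 2·94.5 = 189 ⇒ t = 3.

3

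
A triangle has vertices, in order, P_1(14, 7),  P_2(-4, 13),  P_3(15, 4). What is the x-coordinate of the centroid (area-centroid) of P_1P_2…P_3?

Apply Gauss's area formula. First the cross-terms c_i = x_i·y_{i+1} − x_{i+1}·y_i:
  210, -211, 49  ⇒  2A = 48, A = 24.
Then Σ (x_i + x_{i+1})·c_i = 1200, so x̄ = 1200 / (6·24) = 25/3.

25/3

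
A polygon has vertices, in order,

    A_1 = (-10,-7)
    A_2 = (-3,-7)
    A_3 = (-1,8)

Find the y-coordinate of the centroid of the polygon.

-2

Apply the shoelace formula. First the cross-terms c_i = x_i·y_{i+1} − x_{i+1}·y_i:
  49, -31, 87  ⇒  2A = 105, A = 52.5.
Then Σ (y_i + y_{i+1})·c_i = -630, so ȳ = -630 / (6·52.5) = -2.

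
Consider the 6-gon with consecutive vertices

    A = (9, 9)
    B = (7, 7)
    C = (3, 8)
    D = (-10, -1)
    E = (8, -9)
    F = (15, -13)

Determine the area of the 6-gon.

246.5

Apply the shoelace (surveyor's) formula: 2A = Σ (x_i·y_{i+1} − x_{i+1}·y_i), indices taken mod 6.
Σ = (0) + (35) + (77) + (98) + (31) + (252) = 493
Area = |Σ|/2 = 246.5.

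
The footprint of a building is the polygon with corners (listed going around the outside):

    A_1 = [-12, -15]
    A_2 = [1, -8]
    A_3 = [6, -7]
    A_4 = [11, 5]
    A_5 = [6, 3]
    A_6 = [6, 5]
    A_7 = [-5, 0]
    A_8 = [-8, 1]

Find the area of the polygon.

213

Apply the shoelace (surveyor's) formula: 2A = Σ (x_i·y_{i+1} − x_{i+1}·y_i), indices taken mod 8.
Cross-terms: 111, 41, 107, 3, 12, 25, -5, 132  ⇒  Σ = 426
Area = |Σ|/2 = 213.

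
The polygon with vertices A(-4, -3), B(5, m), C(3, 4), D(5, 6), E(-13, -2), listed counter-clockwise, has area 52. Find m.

4

Write out the shoelace sum; only the two edges meeting at B involve m:
2·Area = [((-4)·m − 5·(-3)) + (5·4 − 3·m)] + 97
       = -7·m + 132 = 104
⇒ m = 4.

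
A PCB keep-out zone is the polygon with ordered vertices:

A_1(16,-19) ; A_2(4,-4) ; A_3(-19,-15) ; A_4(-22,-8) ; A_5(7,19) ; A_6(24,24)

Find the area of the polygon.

896

Cross-terms: 12, -136, -178, -362, -288, -840  ⇒  Σ = -1792
Area = |Σ|/2 = 896.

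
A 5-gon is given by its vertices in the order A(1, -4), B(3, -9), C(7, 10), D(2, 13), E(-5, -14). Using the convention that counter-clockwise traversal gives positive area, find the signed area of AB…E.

A→B: (1)(-9) − (3)(-4) = 3
B→C: (3)(10) − (7)(-9) = 93
C→D: (7)(13) − (2)(10) = 71
D→E: (2)(-14) − (-5)(13) = 37
E→A: (-5)(-4) − (1)(-14) = 34
Σ = 238
Signed area = Σ/2 = 119 (positive ⇒ counter-clockwise traversal).

119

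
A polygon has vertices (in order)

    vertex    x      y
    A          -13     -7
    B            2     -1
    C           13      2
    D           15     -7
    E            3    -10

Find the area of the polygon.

Apply the surveyor's formula: 2A = Σ (x_i·y_{i+1} − x_{i+1}·y_i), indices taken mod 5.
Σ = (27) + (17) + (-121) + (-129) + (-151) = -357
Area = |Σ|/2 = 178.5.

178.5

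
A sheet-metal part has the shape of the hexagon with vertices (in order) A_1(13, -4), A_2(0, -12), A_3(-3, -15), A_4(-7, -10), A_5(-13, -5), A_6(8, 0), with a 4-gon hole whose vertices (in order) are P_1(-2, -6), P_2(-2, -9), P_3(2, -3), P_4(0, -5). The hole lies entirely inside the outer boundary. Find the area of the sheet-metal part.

172

Outer boundary:
Apply the surveyor's formula: 2A = Σ (x_i·y_{i+1} − x_{i+1}·y_i), indices taken mod 6.
Cross-terms: -156, -36, -75, -95, 40, -32  ⇒  Σ = -354
Area = |Σ|/2 = 177.
Hole:
Apply the surveyor's formula: 2A = Σ (x_i·y_{i+1} − x_{i+1}·y_i), indices taken mod 4.
P_1→P_2: (-2)(-9) − (-2)(-6) = 6
P_2→P_3: (-2)(-3) − (2)(-9) = 24
P_3→P_4: (2)(-5) − (0)(-3) = -10
P_4→P_1: (0)(-6) − (-2)(-5) = -10
Σ = 10
Area = |Σ|/2 = 5.
Net area = 177 − 5 = 172.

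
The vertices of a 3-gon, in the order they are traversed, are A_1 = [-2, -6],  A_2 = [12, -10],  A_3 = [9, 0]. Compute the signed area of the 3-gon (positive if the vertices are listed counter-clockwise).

64

Apply the shoelace formula: 2A = Σ (x_i·y_{i+1} − x_{i+1}·y_i), indices taken mod 3.
Σ = (92) + (90) + (-54) = 128
Signed area = Σ/2 = 64 (positive ⇒ counter-clockwise traversal).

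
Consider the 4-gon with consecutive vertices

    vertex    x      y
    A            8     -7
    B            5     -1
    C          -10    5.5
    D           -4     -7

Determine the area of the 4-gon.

110.25

A→B: (8)(-1) − (5)(-7) = 27
B→C: (5)(5.5) − (-10)(-1) = 17.5
C→D: (-10)(-7) − (-4)(5.5) = 92
D→A: (-4)(-7) − (8)(-7) = 84
Σ = 220.5
Area = |Σ|/2 = 110.25.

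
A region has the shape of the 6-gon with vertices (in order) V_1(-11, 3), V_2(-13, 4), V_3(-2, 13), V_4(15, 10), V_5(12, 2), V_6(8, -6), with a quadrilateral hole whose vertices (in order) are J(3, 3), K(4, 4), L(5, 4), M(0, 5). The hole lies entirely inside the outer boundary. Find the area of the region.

Outer boundary:
Apply the shoelace formula: 2A = Σ (x_i·y_{i+1} − x_{i+1}·y_i), indices taken mod 6.
Cross-terms: -5, -161, -215, -90, -88, -42  ⇒  Σ = -601
Area = |Σ|/2 = 300.5.
Hole:
Apply Gauss's area formula: 2A = Σ (x_i·y_{i+1} − x_{i+1}·y_i), indices taken mod 4.
Cross-terms: 0, -4, 25, -15  ⇒  Σ = 6
Area = |Σ|/2 = 3.
Net area = 300.5 − 3 = 297.5.

297.5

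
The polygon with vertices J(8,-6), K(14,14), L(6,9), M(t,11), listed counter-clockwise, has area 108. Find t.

The doubled signed area Σ (x_i y_{i+1} − x_{i+1} y_i) is linear in t.
With t=0 it equals 216; the coefficient of t is -15 (from the two edges through M).
So -15·t + 216 = 2·108 = 216 ⇒ t = 0.

0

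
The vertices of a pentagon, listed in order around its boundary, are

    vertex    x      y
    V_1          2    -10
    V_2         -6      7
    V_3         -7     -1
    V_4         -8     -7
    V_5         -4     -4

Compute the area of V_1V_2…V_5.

51

Apply the shoelace (surveyor's) formula: 2A = Σ (x_i·y_{i+1} − x_{i+1}·y_i), indices taken mod 5.
Σ = (-46) + (55) + (41) + (4) + (48) = 102
Area = |Σ|/2 = 51.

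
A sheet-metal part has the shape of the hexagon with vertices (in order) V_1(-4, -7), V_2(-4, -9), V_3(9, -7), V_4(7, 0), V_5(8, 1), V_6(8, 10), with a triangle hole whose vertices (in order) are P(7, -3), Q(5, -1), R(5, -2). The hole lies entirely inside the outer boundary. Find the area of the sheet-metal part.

113.5

Outer boundary:
V_1→V_2: (-4)(-9) − (-4)(-7) = 8
V_2→V_3: (-4)(-7) − (9)(-9) = 109
V_3→V_4: (9)(0) − (7)(-7) = 49
V_4→V_5: (7)(1) − (8)(0) = 7
V_5→V_6: (8)(10) − (8)(1) = 72
V_6→V_1: (8)(-7) − (-4)(10) = -16
Σ = 229
Area = |Σ|/2 = 114.5.
Hole:
Apply the shoelace (surveyor's) formula: 2A = Σ (x_i·y_{i+1} − x_{i+1}·y_i), indices taken mod 3.
Cross-terms: 8, -5, -1  ⇒  Σ = 2
Area = |Σ|/2 = 1.
Net area = 114.5 − 1 = 113.5.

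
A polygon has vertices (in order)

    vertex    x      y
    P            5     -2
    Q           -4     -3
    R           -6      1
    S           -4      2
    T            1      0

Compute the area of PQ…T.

28.5

Apply the shoelace formula: 2A = Σ (x_i·y_{i+1} − x_{i+1}·y_i), indices taken mod 5.
Cross-terms: -23, -22, -8, -2, -2  ⇒  Σ = -57
Area = |Σ|/2 = 28.5.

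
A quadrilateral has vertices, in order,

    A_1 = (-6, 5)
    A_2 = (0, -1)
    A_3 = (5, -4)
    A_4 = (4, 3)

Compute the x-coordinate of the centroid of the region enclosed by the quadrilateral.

Apply the surveyor's formula. First the cross-terms c_i = x_i·y_{i+1} − x_{i+1}·y_i:
  6, 5, 31, 38  ⇒  2A = 80, A = 40.
Then Σ (x_i + x_{i+1})·c_i = 192, so x̄ = 192 / (6·40) = 0.8.

0.8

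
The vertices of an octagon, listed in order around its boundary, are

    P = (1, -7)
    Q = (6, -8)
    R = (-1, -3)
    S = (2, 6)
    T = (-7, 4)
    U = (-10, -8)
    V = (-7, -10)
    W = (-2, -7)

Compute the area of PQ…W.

124

Apply the shoelace formula: 2A = Σ (x_i·y_{i+1} − x_{i+1}·y_i), indices taken mod 8.
Σ = (34) + (-26) + (0) + (50) + (96) + (44) + (29) + (21) = 248
Area = |Σ|/2 = 124.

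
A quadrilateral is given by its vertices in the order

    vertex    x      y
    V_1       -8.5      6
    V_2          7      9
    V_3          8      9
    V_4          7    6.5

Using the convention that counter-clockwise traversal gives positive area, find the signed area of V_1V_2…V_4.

Σ = (-118.5) + (-9) + (-11) + (97.25) = -41.25
Signed area = Σ/2 = -20.625 (negative ⇒ clockwise traversal).

-20.625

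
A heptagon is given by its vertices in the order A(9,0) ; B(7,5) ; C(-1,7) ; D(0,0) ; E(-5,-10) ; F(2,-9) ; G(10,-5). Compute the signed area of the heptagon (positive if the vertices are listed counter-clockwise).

144.5

Apply Gauss's area formula: 2A = Σ (x_i·y_{i+1} − x_{i+1}·y_i), indices taken mod 7.
A→B: (9)(5) − (7)(0) = 45
B→C: (7)(7) − (-1)(5) = 54
C→D: (-1)(0) − (0)(7) = 0
D→E: (0)(-10) − (-5)(0) = 0
E→F: (-5)(-9) − (2)(-10) = 65
F→G: (2)(-5) − (10)(-9) = 80
G→A: (10)(0) − (9)(-5) = 45
Σ = 289
Signed area = Σ/2 = 144.5 (positive ⇒ counter-clockwise traversal).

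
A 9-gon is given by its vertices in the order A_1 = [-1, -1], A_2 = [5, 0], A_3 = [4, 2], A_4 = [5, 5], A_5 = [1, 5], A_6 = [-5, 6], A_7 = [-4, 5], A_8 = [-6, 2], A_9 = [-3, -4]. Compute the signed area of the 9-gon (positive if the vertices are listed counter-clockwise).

Cross-terms: 5, 10, 10, 20, 31, -1, 22, 30, -1  ⇒  Σ = 126
Signed area = Σ/2 = 63 (positive ⇒ counter-clockwise traversal).

63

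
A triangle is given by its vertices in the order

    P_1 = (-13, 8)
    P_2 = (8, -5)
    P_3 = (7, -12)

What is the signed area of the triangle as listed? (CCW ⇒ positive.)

-80

Apply the shoelace formula: 2A = Σ (x_i·y_{i+1} − x_{i+1}·y_i), indices taken mod 3.
Cross-terms: 1, -61, -100  ⇒  Σ = -160
Signed area = Σ/2 = -80 (negative ⇒ clockwise traversal).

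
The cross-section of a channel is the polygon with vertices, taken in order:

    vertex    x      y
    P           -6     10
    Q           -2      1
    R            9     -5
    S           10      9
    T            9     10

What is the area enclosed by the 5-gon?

Σ = (14) + (1) + (131) + (19) + (150) = 315
Area = |Σ|/2 = 157.5.

157.5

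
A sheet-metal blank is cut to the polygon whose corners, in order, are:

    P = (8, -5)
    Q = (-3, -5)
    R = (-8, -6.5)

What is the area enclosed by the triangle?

Cross-terms: -55, -20.5, 92  ⇒  Σ = 16.5
Area = |Σ|/2 = 8.25.

8.25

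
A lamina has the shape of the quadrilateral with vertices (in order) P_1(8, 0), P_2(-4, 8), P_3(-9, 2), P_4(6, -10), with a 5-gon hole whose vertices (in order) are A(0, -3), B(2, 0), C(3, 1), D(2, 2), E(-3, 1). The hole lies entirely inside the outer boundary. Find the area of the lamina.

128.5

Outer boundary:
Σ = (64) + (64) + (78) + (80) = 286
Area = |Σ|/2 = 143.
Hole:
Σ = (6) + (2) + (4) + (8) + (9) = 29
Area = |Σ|/2 = 14.5.
Net area = 143 − 14.5 = 128.5.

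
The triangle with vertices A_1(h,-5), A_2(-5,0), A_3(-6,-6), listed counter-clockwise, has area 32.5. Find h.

5

The doubled signed area Σ (x_i y_{i+1} − x_{i+1} y_i) is linear in h.
With h=0 it equals 35; the coefficient of h is 6 (from the two edges through A_1).
So 6·h + 35 = 2·32.5 = 65 ⇒ h = 5.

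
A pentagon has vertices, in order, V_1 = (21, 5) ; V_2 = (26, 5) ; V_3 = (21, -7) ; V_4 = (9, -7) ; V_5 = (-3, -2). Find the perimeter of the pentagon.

68

|V_1V_2| = √((5)² + (0)²) = √25 = 5
|V_2V_3| = √((-5)² + (-12)²) = √169 = 13
|V_3V_4| = √((-12)² + (0)²) = √144 = 12
|V_4V_5| = √((-12)² + (5)²) = √169 = 13
|V_5V_1| = √((24)² + (7)²) = √625 = 25
Perimeter = 5 + 13 + 12 + 13 + 25 = 68.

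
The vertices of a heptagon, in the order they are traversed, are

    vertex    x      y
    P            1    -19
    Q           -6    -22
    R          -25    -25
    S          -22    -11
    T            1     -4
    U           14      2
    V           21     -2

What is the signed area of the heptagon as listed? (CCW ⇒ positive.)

Apply Gauss's area formula: 2A = Σ (x_i·y_{i+1} − x_{i+1}·y_i), indices taken mod 7.
P→Q: (1)(-22) − (-6)(-19) = -136
Q→R: (-6)(-25) − (-25)(-22) = -400
R→S: (-25)(-11) − (-22)(-25) = -275
S→T: (-22)(-4) − (1)(-11) = 99
T→U: (1)(2) − (14)(-4) = 58
U→V: (14)(-2) − (21)(2) = -70
V→P: (21)(-19) − (1)(-2) = -397
Σ = -1121
Signed area = Σ/2 = -560.5 (negative ⇒ clockwise traversal).

-560.5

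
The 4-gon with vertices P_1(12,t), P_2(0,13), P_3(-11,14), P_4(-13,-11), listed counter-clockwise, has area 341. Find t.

4

Write out the shoelace sum; only the two edges meeting at P_1 involve t:
2·Area = [((-13)·t − 12·(-11)) + (12·13 − 0·t)] + 446
       = -13·t + 734 = 682
⇒ t = 4.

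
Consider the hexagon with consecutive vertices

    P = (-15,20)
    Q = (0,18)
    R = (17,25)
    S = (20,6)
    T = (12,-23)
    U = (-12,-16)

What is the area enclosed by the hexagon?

Apply the surveyor's formula: 2A = Σ (x_i·y_{i+1} − x_{i+1}·y_i), indices taken mod 6.
Σ = (-270) + (-306) + (-398) + (-532) + (-468) + (-480) = -2454
Area = |Σ|/2 = 1227.

1227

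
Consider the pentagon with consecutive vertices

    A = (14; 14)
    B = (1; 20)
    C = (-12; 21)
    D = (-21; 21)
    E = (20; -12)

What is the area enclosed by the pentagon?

Apply the surveyor's formula: 2A = Σ (x_i·y_{i+1} − x_{i+1}·y_i), indices taken mod 5.
Σ = (266) + (261) + (189) + (-168) + (448) = 996
Area = |Σ|/2 = 498.

498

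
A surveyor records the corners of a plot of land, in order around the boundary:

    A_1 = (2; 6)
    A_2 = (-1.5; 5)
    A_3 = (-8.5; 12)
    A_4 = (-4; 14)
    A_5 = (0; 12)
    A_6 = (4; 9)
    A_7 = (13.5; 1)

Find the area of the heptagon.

Apply the shoelace formula: 2A = Σ (x_i·y_{i+1} − x_{i+1}·y_i), indices taken mod 7.
Σ = (19) + (24.5) + (-71) + (-48) + (-48) + (-117.5) + (79) = -162
Area = |Σ|/2 = 81.

81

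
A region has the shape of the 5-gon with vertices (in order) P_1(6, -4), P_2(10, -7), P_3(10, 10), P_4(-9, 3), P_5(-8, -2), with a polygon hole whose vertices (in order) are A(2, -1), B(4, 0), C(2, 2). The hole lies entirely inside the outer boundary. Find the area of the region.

Outer boundary:
Apply Gauss's area formula: 2A = Σ (x_i·y_{i+1} − x_{i+1}·y_i), indices taken mod 5.
Σ = (-2) + (170) + (120) + (42) + (44) = 374
Area = |Σ|/2 = 187.
Hole:
Apply Gauss's area formula: 2A = Σ (x_i·y_{i+1} − x_{i+1}·y_i), indices taken mod 3.
A→B: (2)(0) − (4)(-1) = 4
B→C: (4)(2) − (2)(0) = 8
C→A: (2)(-1) − (2)(2) = -6
Σ = 6
Area = |Σ|/2 = 3.
Net area = 187 − 3 = 184.

184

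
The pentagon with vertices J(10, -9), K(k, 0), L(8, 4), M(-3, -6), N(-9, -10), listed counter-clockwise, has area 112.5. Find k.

8

Write out the shoelace sum; only the two edges meeting at K involve k:
2·Area = [(10·0 − k·(-9)) + (k·4 − 8·0)] + 121
       = 13·k + 121 = 225
⇒ k = 8.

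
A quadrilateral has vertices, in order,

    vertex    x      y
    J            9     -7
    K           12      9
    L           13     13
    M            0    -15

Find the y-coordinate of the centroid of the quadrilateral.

-29/9

Apply the shoelace formula. First the cross-terms c_i = x_i·y_{i+1} − x_{i+1}·y_i:
  165, 39, -195, 135  ⇒  2A = 144, A = 72.
Then Σ (y_i + y_{i+1})·c_i = -1392, so ȳ = -1392 / (6·72) = -29/9.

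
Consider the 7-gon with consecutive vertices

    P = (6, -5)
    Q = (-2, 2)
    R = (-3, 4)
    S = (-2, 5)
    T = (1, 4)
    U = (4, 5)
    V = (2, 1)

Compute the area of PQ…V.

26.5

P→Q: (6)(2) − (-2)(-5) = 2
Q→R: (-2)(4) − (-3)(2) = -2
R→S: (-3)(5) − (-2)(4) = -7
S→T: (-2)(4) − (1)(5) = -13
T→U: (1)(5) − (4)(4) = -11
U→V: (4)(1) − (2)(5) = -6
V→P: (2)(-5) − (6)(1) = -16
Σ = -53
Area = |Σ|/2 = 26.5.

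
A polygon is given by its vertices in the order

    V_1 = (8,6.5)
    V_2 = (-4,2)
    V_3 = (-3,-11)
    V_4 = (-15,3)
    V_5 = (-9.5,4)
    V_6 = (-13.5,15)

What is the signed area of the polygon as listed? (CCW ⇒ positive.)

Cross-terms: 42, 50, -174, -31.5, -88.5, -207.75  ⇒  Σ = -409.75
Signed area = Σ/2 = -204.875 (negative ⇒ clockwise traversal).

-204.875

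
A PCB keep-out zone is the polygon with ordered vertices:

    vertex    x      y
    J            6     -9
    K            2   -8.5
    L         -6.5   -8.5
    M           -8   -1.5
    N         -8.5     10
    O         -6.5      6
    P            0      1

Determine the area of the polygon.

Σ = (-33) + (-72.25) + (-58.25) + (-92.75) + (14) + (-6.5) + (-6) = -254.75
Area = |Σ|/2 = 127.375.

127.375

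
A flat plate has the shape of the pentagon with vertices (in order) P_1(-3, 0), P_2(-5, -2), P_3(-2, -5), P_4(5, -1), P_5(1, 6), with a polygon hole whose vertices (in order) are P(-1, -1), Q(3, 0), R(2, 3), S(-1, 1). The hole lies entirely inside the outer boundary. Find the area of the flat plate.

Outer boundary:
Apply the shoelace formula: 2A = Σ (x_i·y_{i+1} − x_{i+1}·y_i), indices taken mod 5.
Σ = (6) + (21) + (27) + (31) + (18) = 103
Area = |Σ|/2 = 51.5.
Hole:
Σ = (3) + (9) + (5) + (2) = 19
Area = |Σ|/2 = 9.5.
Net area = 51.5 − 9.5 = 42.

42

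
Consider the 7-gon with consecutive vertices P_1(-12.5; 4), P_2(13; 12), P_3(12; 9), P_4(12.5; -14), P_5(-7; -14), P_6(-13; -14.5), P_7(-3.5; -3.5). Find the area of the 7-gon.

Apply Gauss's area formula: 2A = Σ (x_i·y_{i+1} − x_{i+1}·y_i), indices taken mod 7.
Cross-terms: -202, -27, -280.5, -273, -80.5, -5.25, -57.75  ⇒  Σ = -926
Area = |Σ|/2 = 463.

463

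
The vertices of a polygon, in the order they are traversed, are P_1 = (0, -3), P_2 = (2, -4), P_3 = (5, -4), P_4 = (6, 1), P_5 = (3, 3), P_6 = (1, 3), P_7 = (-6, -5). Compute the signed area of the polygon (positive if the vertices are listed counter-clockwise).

49.5

Apply Gauss's area formula: 2A = Σ (x_i·y_{i+1} − x_{i+1}·y_i), indices taken mod 7.
P_1→P_2: (0)(-4) − (2)(-3) = 6
P_2→P_3: (2)(-4) − (5)(-4) = 12
P_3→P_4: (5)(1) − (6)(-4) = 29
P_4→P_5: (6)(3) − (3)(1) = 15
P_5→P_6: (3)(3) − (1)(3) = 6
P_6→P_7: (1)(-5) − (-6)(3) = 13
P_7→P_1: (-6)(-3) − (0)(-5) = 18
Σ = 99
Signed area = Σ/2 = 49.5 (positive ⇒ counter-clockwise traversal).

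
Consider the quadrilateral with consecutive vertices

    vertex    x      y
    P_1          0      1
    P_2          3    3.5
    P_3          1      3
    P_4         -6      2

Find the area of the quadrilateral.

8.25

Apply the surveyor's formula: 2A = Σ (x_i·y_{i+1} − x_{i+1}·y_i), indices taken mod 4.
P_1→P_2: (0)(3.5) − (3)(1) = -3
P_2→P_3: (3)(3) − (1)(3.5) = 5.5
P_3→P_4: (1)(2) − (-6)(3) = 20
P_4→P_1: (-6)(1) − (0)(2) = -6
Σ = 16.5
Area = |Σ|/2 = 8.25.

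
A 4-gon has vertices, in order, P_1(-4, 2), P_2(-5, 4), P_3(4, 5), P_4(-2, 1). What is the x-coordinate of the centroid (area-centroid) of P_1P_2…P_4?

Apply the shoelace formula. First the cross-terms c_i = x_i·y_{i+1} − x_{i+1}·y_i:
  -6, -41, 14, 0  ⇒  2A = -33, A = -16.5.
Then Σ (x_i + x_{i+1})·c_i = 123, so x̄ = 123 / (6·(-16.5)) = -41/33.

-41/33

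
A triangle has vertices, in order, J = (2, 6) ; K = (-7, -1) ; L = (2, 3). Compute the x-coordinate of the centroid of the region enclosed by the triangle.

-1

Apply the surveyor's formula. First the cross-terms c_i = x_i·y_{i+1} − x_{i+1}·y_i:
  40, -19, 6  ⇒  2A = 27, A = 13.5.
Then Σ (x_i + x_{i+1})·c_i = -81, so x̄ = -81 / (6·13.5) = -1.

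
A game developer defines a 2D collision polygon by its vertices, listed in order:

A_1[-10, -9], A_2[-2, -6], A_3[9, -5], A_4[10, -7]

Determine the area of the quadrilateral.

Σ = (42) + (64) + (-13) + (-160) = -67
Area = |Σ|/2 = 33.5.

33.5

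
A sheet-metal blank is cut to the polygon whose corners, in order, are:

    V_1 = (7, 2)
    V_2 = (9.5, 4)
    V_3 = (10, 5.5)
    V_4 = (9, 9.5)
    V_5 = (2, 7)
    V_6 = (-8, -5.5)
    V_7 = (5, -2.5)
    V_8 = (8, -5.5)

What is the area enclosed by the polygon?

Apply Gauss's area formula: 2A = Σ (x_i·y_{i+1} − x_{i+1}·y_i), indices taken mod 8.
Σ = (9) + (12.25) + (45.5) + (44) + (45) + (47.5) + (-7.5) + (54.5) = 250.25
Area = |Σ|/2 = 125.125.

125.125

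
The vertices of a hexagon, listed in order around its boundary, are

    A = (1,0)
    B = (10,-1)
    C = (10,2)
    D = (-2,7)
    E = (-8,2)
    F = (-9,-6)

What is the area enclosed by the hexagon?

Apply the shoelace (surveyor's) formula: 2A = Σ (x_i·y_{i+1} − x_{i+1}·y_i), indices taken mod 6.
Cross-terms: -1, 30, 74, 52, 66, 6  ⇒  Σ = 227
Area = |Σ|/2 = 113.5.

113.5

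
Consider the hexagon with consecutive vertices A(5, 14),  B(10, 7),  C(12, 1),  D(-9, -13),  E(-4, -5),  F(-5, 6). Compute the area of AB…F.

Apply Gauss's area formula: 2A = Σ (x_i·y_{i+1} − x_{i+1}·y_i), indices taken mod 6.
Σ = (-105) + (-74) + (-147) + (-7) + (-49) + (-100) = -482
Area = |Σ|/2 = 241.

241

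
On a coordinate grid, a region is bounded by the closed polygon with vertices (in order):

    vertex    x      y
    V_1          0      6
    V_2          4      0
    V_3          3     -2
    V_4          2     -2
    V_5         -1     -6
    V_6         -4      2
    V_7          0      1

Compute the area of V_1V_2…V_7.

39

Σ = (-24) + (-8) + (-2) + (-14) + (-26) + (-4) + (0) = -78
Area = |Σ|/2 = 39.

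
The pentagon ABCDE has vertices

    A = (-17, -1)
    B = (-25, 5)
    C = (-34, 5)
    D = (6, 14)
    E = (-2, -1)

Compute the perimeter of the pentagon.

|AB| = √((-8)² + (6)²) = √100 = 10
|BC| = √((-9)² + (0)²) = √81 = 9
|CD| = √((40)² + (9)²) = √1681 = 41
|DE| = √((-8)² + (-15)²) = √289 = 17
|EA| = √((-15)² + (0)²) = √225 = 15
Perimeter = 10 + 9 + 41 + 17 + 15 = 92.

92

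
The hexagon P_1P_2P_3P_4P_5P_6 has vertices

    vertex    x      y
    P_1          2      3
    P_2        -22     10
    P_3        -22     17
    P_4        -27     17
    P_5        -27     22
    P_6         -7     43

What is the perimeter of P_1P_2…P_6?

|P_1P_2| = √((-24)² + (7)²) = √625 = 25
|P_2P_3| = √((0)² + (7)²) = √49 = 7
|P_3P_4| = √((-5)² + (0)²) = √25 = 5
|P_4P_5| = √((0)² + (5)²) = √25 = 5
|P_5P_6| = √((20)² + (21)²) = √841 = 29
|P_6P_1| = √((9)² + (-40)²) = √1681 = 41
Perimeter = 25 + 7 + 5 + 5 + 29 + 41 = 112.

112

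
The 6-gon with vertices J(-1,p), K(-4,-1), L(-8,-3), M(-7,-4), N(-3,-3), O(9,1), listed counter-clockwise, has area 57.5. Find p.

5

The doubled signed area Σ (x_i y_{i+1} − x_{i+1} y_i) is linear in p.
With p=0 it equals 50; the coefficient of p is 13 (from the two edges through J).
So 13·p + 50 = 2·57.5 = 115 ⇒ p = 5.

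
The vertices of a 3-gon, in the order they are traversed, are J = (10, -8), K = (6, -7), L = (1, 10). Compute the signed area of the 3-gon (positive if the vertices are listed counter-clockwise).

Apply the shoelace formula: 2A = Σ (x_i·y_{i+1} − x_{i+1}·y_i), indices taken mod 3.
Σ = (-22) + (67) + (-108) = -63
Signed area = Σ/2 = -31.5 (negative ⇒ clockwise traversal).

-31.5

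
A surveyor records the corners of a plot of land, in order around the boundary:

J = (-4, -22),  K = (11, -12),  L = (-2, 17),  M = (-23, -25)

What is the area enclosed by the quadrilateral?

650

Apply the shoelace formula: 2A = Σ (x_i·y_{i+1} − x_{i+1}·y_i), indices taken mod 4.
Cross-terms: 290, 163, 441, 406  ⇒  Σ = 1300
Area = |Σ|/2 = 650.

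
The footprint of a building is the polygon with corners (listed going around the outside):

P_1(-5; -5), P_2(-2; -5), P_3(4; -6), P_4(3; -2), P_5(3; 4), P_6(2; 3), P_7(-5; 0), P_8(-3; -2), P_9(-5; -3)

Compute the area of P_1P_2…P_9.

55

Cross-terms: 15, 32, 10, 18, 1, 15, 10, -1, 10  ⇒  Σ = 110
Area = |Σ|/2 = 55.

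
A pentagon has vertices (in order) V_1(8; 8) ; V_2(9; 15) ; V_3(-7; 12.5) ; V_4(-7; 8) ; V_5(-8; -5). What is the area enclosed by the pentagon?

186

V_1→V_2: (8)(15) − (9)(8) = 48
V_2→V_3: (9)(12.5) − (-7)(15) = 217.5
V_3→V_4: (-7)(8) − (-7)(12.5) = 31.5
V_4→V_5: (-7)(-5) − (-8)(8) = 99
V_5→V_1: (-8)(8) − (8)(-5) = -24
Σ = 372
Area = |Σ|/2 = 186.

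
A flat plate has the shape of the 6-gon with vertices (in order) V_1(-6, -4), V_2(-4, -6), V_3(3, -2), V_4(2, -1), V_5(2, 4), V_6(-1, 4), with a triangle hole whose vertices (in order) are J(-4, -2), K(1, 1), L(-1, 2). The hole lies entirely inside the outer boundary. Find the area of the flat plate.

Outer boundary:
Apply the surveyor's formula: 2A = Σ (x_i·y_{i+1} − x_{i+1}·y_i), indices taken mod 6.
Σ = (20) + (26) + (1) + (10) + (12) + (28) = 97
Area = |Σ|/2 = 48.5.
Hole:
Apply Gauss's area formula: 2A = Σ (x_i·y_{i+1} − x_{i+1}·y_i), indices taken mod 3.
J→K: (-4)(1) − (1)(-2) = -2
K→L: (1)(2) − (-1)(1) = 3
L→J: (-1)(-2) − (-4)(2) = 10
Σ = 11
Area = |Σ|/2 = 5.5.
Net area = 48.5 − 5.5 = 43.

43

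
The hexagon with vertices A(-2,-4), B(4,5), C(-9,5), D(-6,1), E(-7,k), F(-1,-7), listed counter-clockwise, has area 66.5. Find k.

1

Write out the shoelace sum; only the two edges meeting at E involve k:
2·Area = [((-6)·k − (-7)·1) + ((-7)·(-7) − (-1)·k)] + 82
       = -5·k + 138 = 133
⇒ k = 1.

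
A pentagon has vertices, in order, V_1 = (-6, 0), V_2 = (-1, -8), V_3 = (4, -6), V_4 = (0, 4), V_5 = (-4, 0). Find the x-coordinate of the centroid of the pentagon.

-37/59

Apply the shoelace formula. First the cross-terms c_i = x_i·y_{i+1} − x_{i+1}·y_i:
  48, 38, 16, 16, 0  ⇒  2A = 118, A = 59.
Then Σ (x_i + x_{i+1})·c_i = -222, so x̄ = -222 / (6·59) = -37/59.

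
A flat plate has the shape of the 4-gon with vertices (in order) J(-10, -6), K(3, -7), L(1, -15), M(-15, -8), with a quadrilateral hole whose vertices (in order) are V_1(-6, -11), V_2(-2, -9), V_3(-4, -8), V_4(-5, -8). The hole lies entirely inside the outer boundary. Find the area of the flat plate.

81

Outer boundary:
Apply Gauss's area formula: 2A = Σ (x_i·y_{i+1} − x_{i+1}·y_i), indices taken mod 4.
J→K: (-10)(-7) − (3)(-6) = 88
K→L: (3)(-15) − (1)(-7) = -38
L→M: (1)(-8) − (-15)(-15) = -233
M→J: (-15)(-6) − (-10)(-8) = 10
Σ = -173
Area = |Σ|/2 = 86.5.
Hole:
Apply the shoelace formula: 2A = Σ (x_i·y_{i+1} − x_{i+1}·y_i), indices taken mod 4.
Σ = (32) + (-20) + (-8) + (7) = 11
Area = |Σ|/2 = 5.5.
Net area = 86.5 − 5.5 = 81.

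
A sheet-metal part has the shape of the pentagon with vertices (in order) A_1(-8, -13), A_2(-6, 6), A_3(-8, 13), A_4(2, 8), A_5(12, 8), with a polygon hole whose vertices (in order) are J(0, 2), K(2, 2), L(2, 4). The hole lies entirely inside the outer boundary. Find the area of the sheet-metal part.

Outer boundary:
A_1→A_2: (-8)(6) − (-6)(-13) = -126
A_2→A_3: (-6)(13) − (-8)(6) = -30
A_3→A_4: (-8)(8) − (2)(13) = -90
A_4→A_5: (2)(8) − (12)(8) = -80
A_5→A_1: (12)(-13) − (-8)(8) = -92
Σ = -418
Area = |Σ|/2 = 209.
Hole:
Apply the shoelace formula: 2A = Σ (x_i·y_{i+1} − x_{i+1}·y_i), indices taken mod 3.
Σ = (-4) + (4) + (4) = 4
Area = |Σ|/2 = 2.
Net area = 209 − 2 = 207.

207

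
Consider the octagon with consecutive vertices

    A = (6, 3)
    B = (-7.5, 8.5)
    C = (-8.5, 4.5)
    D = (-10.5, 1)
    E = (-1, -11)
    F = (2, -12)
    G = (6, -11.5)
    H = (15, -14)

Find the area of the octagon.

283.875

Apply Gauss's area formula: 2A = Σ (x_i·y_{i+1} − x_{i+1}·y_i), indices taken mod 8.
Σ = (73.5) + (38.5) + (38.75) + (116.5) + (34) + (49) + (88.5) + (129) = 567.75
Area = |Σ|/2 = 283.875.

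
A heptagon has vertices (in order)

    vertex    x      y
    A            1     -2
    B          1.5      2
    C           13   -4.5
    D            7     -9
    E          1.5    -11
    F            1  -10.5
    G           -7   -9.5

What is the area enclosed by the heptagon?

Σ = (5) + (-32.75) + (-85.5) + (-63.5) + (-4.75) + (-83) + (23.5) = -241
Area = |Σ|/2 = 120.5.

120.5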